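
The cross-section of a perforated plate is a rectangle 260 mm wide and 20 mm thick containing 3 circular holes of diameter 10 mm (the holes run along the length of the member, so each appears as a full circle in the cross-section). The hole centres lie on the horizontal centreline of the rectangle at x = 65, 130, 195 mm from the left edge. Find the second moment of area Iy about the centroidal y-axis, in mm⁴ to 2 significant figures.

Iy ≈ 2.9 × 10⁷ mm⁴

Break the section into simple shapes (no overlaps), measuring from the bottom-left corner of the bounding box.
Plate: 260 × 20, A = 5 200 mm², x = 130 mm, Ī = 29 293 333 mm⁴.
Hole 1 (subtracted): ⌀10, A = 78.54 mm², x = 65 mm, Ī = 490.9 mm⁴.
Hole 2 (subtracted): ⌀10, A = 78.54 mm², x = 130 mm, Ī = 490.9 mm⁴.
Hole 3 (subtracted): ⌀10, A = 78.54 mm², x = 195 mm, Ī = 490.9 mm⁴.
By symmetry the centroid is at mid-width, x̄ = 130 mm.
Transfer each piece to the centroidal y-axis using Ī + A·d² with d = x − 130:
  plate: d = 0 mm → contributes +29 293 333 mm⁴
  hole 1: d = -65 mm → contributes −332 322 mm⁴
  hole 2: d = 0 mm → contributes −490.9 mm⁴
  hole 3: d = 65 mm → contributes −332 322 mm⁴
Total I = 28 628 199 mm⁴.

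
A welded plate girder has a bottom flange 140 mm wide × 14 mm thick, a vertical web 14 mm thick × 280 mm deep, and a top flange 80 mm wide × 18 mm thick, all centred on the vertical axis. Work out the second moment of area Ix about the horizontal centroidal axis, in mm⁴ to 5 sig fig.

Ix ≈ 9.9265 × 10⁷ mm⁴

Treat the section as a set of non-overlapping primitives; coordinates are from the bounding-box lower-left.
Bottom plate: 140 × 14, A = 1 960 mm², y = 7 mm, Ī = 32013.33 mm⁴.
Web plate: 14 × 280, A = 3 920 mm², y = 154 mm, Ī = 25 610 667 mm⁴.
Top plate: 80 × 18, A = 1 440 mm², y = 303 mm, Ī = 38 880 mm⁴.
Centroid: ȳ = ΣA·y / ΣA = 143.9508 mm.
Transfer each piece to the horizontal centroidal axis using Ī + A·d² with d = y − 143.9508:
  bottom plate: d = -136.9508 mm → contributes +36 792 846 mm⁴
  web plate: d = 10.04918 mm → contributes +26 006 532 mm⁴
  top plate: d = 159.0492 mm → contributes +36 466 044 mm⁴
Total I = 99 265 422 mm⁴.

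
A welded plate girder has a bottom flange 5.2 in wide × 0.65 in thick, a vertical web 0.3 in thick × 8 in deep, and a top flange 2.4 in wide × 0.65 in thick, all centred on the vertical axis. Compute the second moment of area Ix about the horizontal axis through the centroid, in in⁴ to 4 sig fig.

Ix ≈ 96.94 in⁴

Treat the section as a set of non-overlapping primitives; coordinates are from the bounding-box lower-left.
Bottom plate: 5.2 × 0.65, A = 3.38 in², y = 0.325 in, Ī = 0.119004 in⁴.
Web plate: 0.3 × 8, A = 2.4 in², y = 4.65 in, Ī = 12.8 in⁴.
Top plate: 2.4 × 0.65, A = 1.56 in², y = 8.975 in, Ī = 0.054925 in⁴.
Centroid: ȳ = ΣA·y / ΣA = 3.57759 in.
Transfer each piece to the horizontal axis through the centroid using Ī + A·d² with d = y − 3.57759:
  bottom plate: d = -3.25259 in → contributes +35.8771 in⁴
  web plate: d = 1.07241 in → contributes +15.5602 in⁴
  top plate: d = 5.39741 in → contributes +45.5009 in⁴
Total I = 96.9382 in⁴.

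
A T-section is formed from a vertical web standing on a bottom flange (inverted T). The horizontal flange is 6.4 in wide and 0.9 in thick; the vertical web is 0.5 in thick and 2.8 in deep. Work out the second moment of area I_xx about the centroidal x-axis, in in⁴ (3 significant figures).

Split into non-overlapping primitives; take the origin at the lower-left of the bounding box.
Flange: 6.4 × 0.9, A = 5.76 in², y = 0.45 in, Ī = 0.3888 in⁴.
Web: 0.5 × 2.8, A = 1.4 in², y = 2.3 in, Ī = 0.91467 in⁴.
Centroid: ȳ = ΣA·y / ΣA = 0.81173 in.
Transfer each piece to the centroidal x-axis using Ī + A·d² with d = y − 0.81173:
  flange: d = -0.36173 in → contributes +1.1425 in⁴
  web: d = 1.4883 in → contributes +4.0156 in⁴
Total I = 5.1581 in⁴.

I_xx ≈ 5.16 in⁴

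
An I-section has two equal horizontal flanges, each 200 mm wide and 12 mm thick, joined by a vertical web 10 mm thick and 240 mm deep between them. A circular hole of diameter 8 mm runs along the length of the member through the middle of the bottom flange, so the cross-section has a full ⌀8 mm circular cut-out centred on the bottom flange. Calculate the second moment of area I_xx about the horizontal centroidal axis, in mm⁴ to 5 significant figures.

Break the section into simple shapes (no overlaps), measuring from the bottom-left corner of the bounding box.
Bottom flange: 200 × 12, A = 2 400 mm², y = 6 mm, Ī = 28 800 mm⁴.
Web: 10 × 240, A = 2 400 mm², y = 132 mm, Ī = 11 520 000 mm⁴.
Top flange: 200 × 12, A = 2 400 mm², y = 258 mm, Ī = 28 800 mm⁴.
Hole (subtracted): ⌀8, A = 50.26548 mm², y = 6 mm, Ī = 201.0619 mm⁴.
Centroid: ȳ = ΣA·y / ΣA = 132.8858 mm.
Transfer each piece to the horizontal centroidal axis using Ī + A·d² with d = y − 132.8858:
  bottom flange: d = -126.8858 mm → contributes +38 668 833 mm⁴
  web: d = -0.8858302 mm → contributes +11 521 883 mm⁴
  top flange: d = 125.1142 mm → contributes +37 597 333 mm⁴
  hole: d = -126.8858 mm → contributes −809 476 mm⁴
Total I = 86 978 574 mm⁴.

I_xx ≈ 8.6979 × 10⁷ mm⁴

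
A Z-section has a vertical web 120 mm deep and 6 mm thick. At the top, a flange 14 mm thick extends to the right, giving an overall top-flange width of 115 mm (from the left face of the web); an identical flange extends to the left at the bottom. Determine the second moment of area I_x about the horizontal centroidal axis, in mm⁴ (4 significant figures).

I_x ≈ 9.487 × 10⁶ mm⁴

Decompose the section into non-overlapping parts with the origin at the bottom-left of its bounding rectangle.
Web: 6 × 120, A = 720 mm², y = 60 mm, Ī = 864 000 mm⁴.
Top flange (beyond web): 109 × 14, A = 1 526 mm², y = 113 mm, Ī = 24924.7 mm⁴.
Bottom flange (beyond web): 109 × 14, A = 1 526 mm², y = 7 mm, Ī = 24924.7 mm⁴.
Centroid: ȳ = ΣA·y / ΣA = 60 mm.
Transfer each piece to the horizontal centroidal axis using Ī + A·d² with d = y − 60:
  web: d = 0 mm → contributes +864 000 mm⁴
  top flange (beyond web): d = 53 mm → contributes +4 311 459 mm⁴
  bottom flange (beyond web): d = -53 mm → contributes +4 311 459 mm⁴
Total I = 9 486 917 mm⁴.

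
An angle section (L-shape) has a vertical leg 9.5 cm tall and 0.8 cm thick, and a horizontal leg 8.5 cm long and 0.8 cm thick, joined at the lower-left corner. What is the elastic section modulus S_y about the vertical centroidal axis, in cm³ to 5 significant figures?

S_y ≈ 14.893 cm³

Treat the section as a set of non-overlapping primitives; coordinates are from the bounding-box lower-left.
Vertical leg: 0.8 × 9.5, A = 7.6 cm², x = 0.4 cm, Ī = 0.4053333 cm⁴.
Horizontal leg (remainder): 7.7 × 0.8, A = 6.16 cm², x = 4.65 cm, Ī = 30.43553 cm⁴.
Centroid: x̄ = ΣA·x / ΣA = 2.302616 cm.
Transfer each piece to the vertical centroidal axis using Ī + A·d² with d = x − 2.302616:
  vertical leg: d = -1.902616 cm → contributes +27.91694 cm⁴
  horizontal leg (remainder): d = 2.347384 cm → contributes +64.37843 cm⁴
Total I = 92.29537 cm⁴.
Extreme fibre distance c = 6.197384 cm; S = I/c = 14.89263 cm³.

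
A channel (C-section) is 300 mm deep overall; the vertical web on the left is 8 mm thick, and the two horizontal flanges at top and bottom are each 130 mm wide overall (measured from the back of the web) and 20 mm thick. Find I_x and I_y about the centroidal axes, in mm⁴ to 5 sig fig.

Split into non-overlapping primitives; take the origin at the lower-left of the bounding box.
Web: 8 × 300, A = 2 400 mm², y = 150 mm, Ī = 18 000 000 mm⁴.
Top flange (beyond web): 122 × 20, A = 2 440 mm², y = 290 mm, Ī = 81333.33 mm⁴.
Bottom flange (beyond web): 122 × 20, A = 2 440 mm², y = 10 mm, Ī = 81333.33 mm⁴.
By symmetry the centroid is at mid-height, ȳ = 150 mm.
Transfer each piece to the centroidal x-axis using Ī + A·d² with d = y − 150:
  web: d = 0 mm → contributes +18 000 000 mm⁴
  top flange (beyond web): d = 140 mm → contributes +47 905 333 mm⁴
  bottom flange (beyond web): d = -140 mm → contributes +47 905 333 mm⁴
Total I = 113 810 667 mm⁴.
For the y-axis: x̄ = 47.57143 mm.
Repeating about the centroidal y-axis gives I_y = 12 862 770 mm⁴.

I_x ≈ 1.1381 × 10⁸ mm⁴, I_y ≈ 1.2863 × 10⁷ mm⁴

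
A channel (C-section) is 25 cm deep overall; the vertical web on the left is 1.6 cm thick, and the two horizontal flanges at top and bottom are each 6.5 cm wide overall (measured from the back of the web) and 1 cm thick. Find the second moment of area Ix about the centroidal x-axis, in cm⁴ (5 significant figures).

Split into non-overlapping primitives; take the origin at the lower-left of the bounding box.
Web: 1.6 × 25, A = 40 cm², y = 12.5 cm, Ī = 2083.333 cm⁴.
Top flange (beyond web): 4.9 × 1, A = 4.9 cm², y = 24.5 cm, Ī = 0.4083333 cm⁴.
Bottom flange (beyond web): 4.9 × 1, A = 4.9 cm², y = 0.5 cm, Ī = 0.4083333 cm⁴.
By symmetry the centroid is at mid-height, ȳ = 12.5 cm.
Transfer each piece to the centroidal x-axis using Ī + A·d² with d = y − 12.5:
  web: d = 0 cm → contributes +2083.333 cm⁴
  top flange (beyond web): d = 12 cm → contributes +706.0083 cm⁴
  bottom flange (beyond web): d = -12 cm → contributes +706.0083 cm⁴
Total I = 3495.35 cm⁴.

Ix ≈ 3495.4 cm⁴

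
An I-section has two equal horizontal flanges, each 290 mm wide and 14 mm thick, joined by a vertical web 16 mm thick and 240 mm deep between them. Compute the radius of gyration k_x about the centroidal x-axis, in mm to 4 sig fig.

Break the section into simple shapes (no overlaps), measuring from the bottom-left corner of the bounding box.
Bottom flange: 290 × 14, A = 4 060 mm², y = 7 mm, Ī = 66313.3 mm⁴.
Web: 16 × 240, A = 3 840 mm², y = 134 mm, Ī = 18 432 000 mm⁴.
Top flange: 290 × 14, A = 4 060 mm², y = 261 mm, Ī = 66313.3 mm⁴.
By symmetry the centroid is at mid-height, ȳ = 134 mm.
Transfer each piece to the centroidal x-axis using Ī + A·d² with d = y − 134:
  bottom flange: d = -127 mm → contributes +65 550 053 mm⁴
  web: d = 0 mm → contributes +18 432 000 mm⁴
  top flange: d = 127 mm → contributes +65 550 053 mm⁴
Total I = 149 532 107 mm⁴.
Radius of gyration: k = √(I/A) = √(149 532 107 / 11 960) = 111.815 mm.

k_x ≈ 111.8 mm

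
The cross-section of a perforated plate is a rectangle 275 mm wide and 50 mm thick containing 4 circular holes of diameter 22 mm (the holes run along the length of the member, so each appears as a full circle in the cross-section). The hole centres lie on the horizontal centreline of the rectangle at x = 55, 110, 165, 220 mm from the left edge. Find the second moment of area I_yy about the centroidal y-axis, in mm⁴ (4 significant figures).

I_yy ≈ 8.086 × 10⁷ mm⁴

Split into non-overlapping primitives; take the origin at the lower-left of the bounding box.
Plate: 275 × 50, A = 13 750 mm², x = 137.5 mm, Ī = 86 653 646 mm⁴.
Hole 1 (subtracted): ⌀22, A = 380.133 mm², x = 55 mm, Ī = 11 499 mm⁴.
Hole 2 (subtracted): ⌀22, A = 380.133 mm², x = 110 mm, Ī = 11 499 mm⁴.
Hole 3 (subtracted): ⌀22, A = 380.133 mm², x = 165 mm, Ī = 11 499 mm⁴.
Hole 4 (subtracted): ⌀22, A = 380.133 mm², x = 220 mm, Ī = 11 499 mm⁴.
By symmetry the centroid is at mid-width, x̄ = 137.5 mm.
Transfer each piece to the centroidal y-axis using Ī + A·d² with d = x − 137.5:
  plate: d = 0 mm → contributes +86 653 646 mm⁴
  hole 1: d = -82.5 mm → contributes −2 598 777 mm⁴
  hole 2: d = -27.5 mm → contributes −298 974 mm⁴
  hole 3: d = 27.5 mm → contributes −298 974 mm⁴
  hole 4: d = 82.5 mm → contributes −2 598 777 mm⁴
Total I = 80 858 143 mm⁴.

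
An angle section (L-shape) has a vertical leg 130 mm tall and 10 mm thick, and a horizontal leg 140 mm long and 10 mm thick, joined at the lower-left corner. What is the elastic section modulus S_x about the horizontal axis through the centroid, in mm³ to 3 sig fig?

Decompose the section into non-overlapping parts with the origin at the bottom-left of its bounding rectangle.
Vertical leg: 10 × 130, A = 1 300 mm², y = 65 mm, Ī = 1 830 833 mm⁴.
Horizontal leg (remainder): 130 × 10, A = 1 300 mm², y = 5 mm, Ī = 10 833 mm⁴.
Centroid: ȳ = ΣA·y / ΣA = 35 mm.
Transfer each piece to the horizontal axis through the centroid using Ī + A·d² with d = y − 35:
  vertical leg: d = 30 mm → contributes +3 000 833 mm⁴
  horizontal leg (remainder): d = -30 mm → contributes +1 180 833 mm⁴
Total I = 4 181 667 mm⁴.
Extreme fibre distance c = 95 mm; S = I/c = 44 018 mm³.

S_x ≈ 4.40 × 10⁴ mm³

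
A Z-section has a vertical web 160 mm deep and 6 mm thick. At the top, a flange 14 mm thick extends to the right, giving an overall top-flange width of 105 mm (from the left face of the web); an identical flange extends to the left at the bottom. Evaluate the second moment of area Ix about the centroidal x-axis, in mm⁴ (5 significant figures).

Ix ≈ 1.6865 × 10⁷ mm⁴

Split into non-overlapping primitives; take the origin at the lower-left of the bounding box.
Web: 6 × 160, A = 960 mm², y = 80 mm, Ī = 2 048 000 mm⁴.
Top flange (beyond web): 99 × 14, A = 1 386 mm², y = 153 mm, Ī = 22 638 mm⁴.
Bottom flange (beyond web): 99 × 14, A = 1 386 mm², y = 7 mm, Ī = 22 638 mm⁴.
Centroid: ȳ = ΣA·y / ΣA = 80 mm.
Transfer each piece to the centroidal x-axis using Ī + A·d² with d = y − 80:
  web: d = 0 mm → contributes +2 048 000 mm⁴
  top flange (beyond web): d = 73 mm → contributes +7 408 632 mm⁴
  bottom flange (beyond web): d = -73 mm → contributes +7 408 632 mm⁴
Total I = 16 865 264 mm⁴.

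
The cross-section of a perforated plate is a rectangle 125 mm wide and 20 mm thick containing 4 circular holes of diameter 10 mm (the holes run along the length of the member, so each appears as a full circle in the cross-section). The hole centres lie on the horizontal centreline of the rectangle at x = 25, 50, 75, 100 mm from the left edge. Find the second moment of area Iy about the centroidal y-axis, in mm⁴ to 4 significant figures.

Break the section into simple shapes (no overlaps), measuring from the bottom-left corner of the bounding box.
Plate: 125 × 20, A = 2 500 mm², x = 62.5 mm, Ī = 3 255 208 mm⁴.
Hole 1 (subtracted): ⌀10, A = 78.5398 mm², x = 25 mm, Ī = 490.874 mm⁴.
Hole 2 (subtracted): ⌀10, A = 78.5398 mm², x = 50 mm, Ī = 490.874 mm⁴.
Hole 3 (subtracted): ⌀10, A = 78.5398 mm², x = 75 mm, Ī = 490.874 mm⁴.
Hole 4 (subtracted): ⌀10, A = 78.5398 mm², x = 100 mm, Ī = 490.874 mm⁴.
By symmetry the centroid is at mid-width, x̄ = 62.5 mm.
Transfer each piece to the centroidal y-axis using Ī + A·d² with d = x − 62.5:
  plate: d = 0 mm → contributes +3 255 208 mm⁴
  hole 1: d = -37.5 mm → contributes −110 937 mm⁴
  hole 2: d = -12.5 mm → contributes −12762.7 mm⁴
  hole 3: d = 12.5 mm → contributes −12762.7 mm⁴
  hole 4: d = 37.5 mm → contributes −110 937 mm⁴
Total I = 3 007 808 mm⁴.

Iy ≈ 3.008 × 10⁶ mm⁴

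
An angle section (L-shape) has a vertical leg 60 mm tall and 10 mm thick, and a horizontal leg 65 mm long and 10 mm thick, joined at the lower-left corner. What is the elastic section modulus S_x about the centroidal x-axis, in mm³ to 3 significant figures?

S_x ≈ 8670 mm³

Split into non-overlapping primitives; take the origin at the lower-left of the bounding box.
Vertical leg: 10 × 60, A = 600 mm², y = 30 mm, Ī = 180 000 mm⁴.
Horizontal leg (remainder): 55 × 10, A = 550 mm², y = 5 mm, Ī = 4583.3 mm⁴.
Centroid: ȳ = ΣA·y / ΣA = 18.043 mm.
Transfer each piece to the centroidal x-axis using Ī + A·d² with d = y − 18.043:
  vertical leg: d = 11.957 mm → contributes +265 775 mm⁴
  horizontal leg (remainder): d = -13.043 mm → contributes +98 156 mm⁴
Total I = 363 931 mm⁴.
Extreme fibre distance c = 41.957 mm; S = I/c = 8 674 mm³.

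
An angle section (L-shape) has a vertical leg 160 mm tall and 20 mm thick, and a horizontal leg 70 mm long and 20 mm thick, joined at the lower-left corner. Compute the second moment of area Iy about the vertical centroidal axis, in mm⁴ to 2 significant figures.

Decompose the section into non-overlapping parts with the origin at the bottom-left of its bounding rectangle.
Vertical leg: 20 × 160, A = 3 200 mm², x = 10 mm, Ī = 106 667 mm⁴.
Horizontal leg (remainder): 50 × 20, A = 1 000 mm², x = 45 mm, Ī = 208 333 mm⁴.
Centroid: x̄ = ΣA·x / ΣA = 18.33 mm.
Transfer each piece to the vertical centroidal axis using Ī + A·d² with d = x − 18.33:
  vertical leg: d = -8.333 mm → contributes +328 889 mm⁴
  horizontal leg (remainder): d = 26.67 mm → contributes +919 444 mm⁴
Total I = 1 248 333 mm⁴.

Iy ≈ 1.2 × 10⁶ mm⁴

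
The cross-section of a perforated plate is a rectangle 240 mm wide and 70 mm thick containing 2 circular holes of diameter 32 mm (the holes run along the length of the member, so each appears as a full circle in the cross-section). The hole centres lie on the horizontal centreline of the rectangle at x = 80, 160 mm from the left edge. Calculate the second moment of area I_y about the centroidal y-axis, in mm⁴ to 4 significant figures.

Treat the section as a set of non-overlapping primitives; coordinates are from the bounding-box lower-left.
Plate: 240 × 70, A = 16 800 mm², x = 120 mm, Ī = 80 640 000 mm⁴.
Hole 1 (subtracted): ⌀32, A = 804.248 mm², x = 80 mm, Ī = 51471.9 mm⁴.
Hole 2 (subtracted): ⌀32, A = 804.248 mm², x = 160 mm, Ī = 51471.9 mm⁴.
By symmetry the centroid is at mid-width, x̄ = 120 mm.
Transfer each piece to the centroidal y-axis using Ī + A·d² with d = x − 120:
  plate: d = 0 mm → contributes +80 640 000 mm⁴
  hole 1: d = -40 mm → contributes −1 338 268 mm⁴
  hole 2: d = 40 mm → contributes −1 338 268 mm⁴
Total I = 77 963 464 mm⁴.

I_y ≈ 7.796 × 10⁷ mm⁴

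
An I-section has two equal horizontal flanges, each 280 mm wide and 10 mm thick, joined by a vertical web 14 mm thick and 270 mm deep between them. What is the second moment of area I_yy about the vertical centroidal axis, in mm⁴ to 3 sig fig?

I_yy ≈ 3.66 × 10⁷ mm⁴

Break the section into simple shapes (no overlaps), measuring from the bottom-left corner of the bounding box.
Bottom flange: 280 × 10, A = 2 800 mm², x = 140 mm, Ī = 18 293 333 mm⁴.
Web: 14 × 270, A = 3 780 mm², x = 140 mm, Ī = 61 740 mm⁴.
Top flange: 280 × 10, A = 2 800 mm², x = 140 mm, Ī = 18 293 333 mm⁴.
By symmetry the centroid is at mid-width, x̄ = 140 mm.
All pieces are centred on the vertical centroidal axis, so I = ΣĪ = 36 648 407 mm⁴.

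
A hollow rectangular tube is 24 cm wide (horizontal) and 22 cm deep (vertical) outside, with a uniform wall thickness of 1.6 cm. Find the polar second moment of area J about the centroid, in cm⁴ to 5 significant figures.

Treat the section as a set of non-overlapping primitives; coordinates are from the bounding-box lower-left.
Outer rectangle: 24 × 22, A = 528 cm², y = 11 cm, Ī = 21 296 cm⁴.
Inner void (subtracted): 20.8 × 18.8, A = 391.04 cm², y = 11 cm, Ī = 11517.43 cm⁴.
By symmetry the centroid is at mid-height, ȳ = 11 cm.
All pieces are centred on the centroidal x-axis, so I = ΣĪ (holes subtracted) = 9778.569 cm⁴.
Repeating about the centroidal y-axis gives I_y = 11245.7 cm⁴.
Polar second moment: J = I_x + I_y = 21024.27 cm⁴.

J ≈ 2.1024 × 10⁴ cm⁴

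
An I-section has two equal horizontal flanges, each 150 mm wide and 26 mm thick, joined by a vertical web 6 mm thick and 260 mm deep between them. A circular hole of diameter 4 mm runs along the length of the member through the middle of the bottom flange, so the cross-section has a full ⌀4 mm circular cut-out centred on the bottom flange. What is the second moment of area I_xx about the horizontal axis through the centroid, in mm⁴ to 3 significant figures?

I_xx ≈ 1.68 × 10⁸ mm⁴

Split into non-overlapping primitives; take the origin at the lower-left of the bounding box.
Bottom flange: 150 × 26, A = 3 900 mm², y = 13 mm, Ī = 219 700 mm⁴.
Web: 6 × 260, A = 1 560 mm², y = 156 mm, Ī = 8 788 000 mm⁴.
Top flange: 150 × 26, A = 3 900 mm², y = 299 mm, Ī = 219 700 mm⁴.
Hole (subtracted): ⌀4, A = 12.566 mm², y = 13 mm, Ī = 12.566 mm⁴.
Centroid: ȳ = ΣA·y / ΣA = 156.19 mm.
Transfer each piece to the horizontal axis through the centroid using Ī + A·d² with d = y − 156.19:
  bottom flange: d = -143.19 mm → contributes +80 185 373 mm⁴
  web: d = -0.19224 mm → contributes +8 788 058 mm⁴
  top flange: d = 142.81 mm → contributes +79 756 515 mm⁴
  hole: d = -143.19 mm → contributes −257 674 mm⁴
Total I = 168 472 272 mm⁴.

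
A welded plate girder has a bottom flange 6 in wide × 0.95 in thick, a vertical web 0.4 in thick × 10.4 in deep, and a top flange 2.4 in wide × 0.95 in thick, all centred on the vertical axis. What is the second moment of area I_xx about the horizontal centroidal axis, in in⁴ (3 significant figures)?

Decompose the section into non-overlapping parts with the origin at the bottom-left of its bounding rectangle.
Bottom plate: 6 × 0.95, A = 5.7 in², y = 0.475 in, Ī = 0.42869 in⁴.
Web plate: 0.4 × 10.4, A = 4.16 in², y = 6.15 in, Ī = 37.495 in⁴.
Top plate: 2.4 × 0.95, A = 2.28 in², y = 11.825 in, Ī = 0.17148 in⁴.
Centroid: ȳ = ΣA·y / ΣA = 4.5513 in.
Transfer each piece to the horizontal centroidal axis using Ī + A·d² with d = y − 4.5513:
  bottom plate: d = -4.0763 in → contributes +95.14 in⁴
  web plate: d = 1.5987 in → contributes +48.128 in⁴
  top plate: d = 7.2737 in → contributes +120.8 in⁴
Total I = 264.07 in⁴.

I_xx ≈ 264 in⁴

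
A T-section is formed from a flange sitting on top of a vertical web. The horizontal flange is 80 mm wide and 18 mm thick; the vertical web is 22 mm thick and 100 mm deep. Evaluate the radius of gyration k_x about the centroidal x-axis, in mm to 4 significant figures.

Break the section into simple shapes (no overlaps), measuring from the bottom-left corner of the bounding box.
Flange: 80 × 18, A = 1 440 mm², y = 109 mm, Ī = 38 880 mm⁴.
Web: 22 × 100, A = 2 200 mm², y = 50 mm, Ī = 1 833 333 mm⁴.
Centroid: ȳ = ΣA·y / ΣA = 73.3407 mm.
Transfer each piece to the centroidal x-axis using Ī + A·d² with d = y − 73.3407:
  flange: d = 35.6593 mm → contributes +1 869 968 mm⁴
  web: d = -23.3407 mm → contributes +3 031 863 mm⁴
Total I = 4 901 831 mm⁴.
Radius of gyration: k = √(I/A) = √(4 901 831 / 3 640) = 36.6968 mm.

k_x ≈ 36.70 mm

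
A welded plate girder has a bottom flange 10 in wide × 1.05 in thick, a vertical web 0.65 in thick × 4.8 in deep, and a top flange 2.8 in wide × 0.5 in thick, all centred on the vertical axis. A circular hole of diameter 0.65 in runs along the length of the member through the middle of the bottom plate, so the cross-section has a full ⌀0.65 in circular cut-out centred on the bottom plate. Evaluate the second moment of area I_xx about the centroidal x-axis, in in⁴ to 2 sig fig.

Split into non-overlapping primitives; take the origin at the lower-left of the bounding box.
Bottom plate: 10 × 1.05, A = 10.5 in², y = 0.525 in, Ī = 0.9647 in⁴.
Web plate: 0.65 × 4.8, A = 3.12 in², y = 3.45 in, Ī = 5.99 in⁴.
Top plate: 2.8 × 0.5, A = 1.4 in², y = 6.1 in, Ī = 0.02917 in⁴.
Hole (subtracted): ⌀0.65, A = 0.3318 in², y = 0.525 in, Ī = 0.008762 in⁴.
Centroid: ȳ = ΣA·y / ΣA = 1.678 in.
Transfer each piece to the centroidal x-axis using Ī + A·d² with d = y − 1.678:
  bottom plate: d = -1.153 in → contributes +14.92 in⁴
  web plate: d = 1.772 in → contributes +15.79 in⁴
  top plate: d = 4.422 in → contributes +27.41 in⁴
  hole: d = -1.153 in → contributes −0.4497 in⁴
Total I = 57.67 in⁴.

I_xx ≈ 58 in⁴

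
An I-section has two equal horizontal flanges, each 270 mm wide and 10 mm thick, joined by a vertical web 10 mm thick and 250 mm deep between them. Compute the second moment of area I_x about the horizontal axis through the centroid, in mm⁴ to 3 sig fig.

Treat the section as a set of non-overlapping primitives; coordinates are from the bounding-box lower-left.
Bottom flange: 270 × 10, A = 2 700 mm², y = 5 mm, Ī = 22 500 mm⁴.
Web: 10 × 250, A = 2 500 mm², y = 135 mm, Ī = 13 020 833 mm⁴.
Top flange: 270 × 10, A = 2 700 mm², y = 265 mm, Ī = 22 500 mm⁴.
By symmetry the centroid is at mid-height, ȳ = 135 mm.
Transfer each piece to the horizontal axis through the centroid using Ī + A·d² with d = y − 135:
  bottom flange: d = -130 mm → contributes +45 652 500 mm⁴
  web: d = 0 mm → contributes +13 020 833 mm⁴
  top flange: d = 130 mm → contributes +45 652 500 mm⁴
Total I = 104 325 833 mm⁴.

I_x ≈ 1.04 × 10⁸ mm⁴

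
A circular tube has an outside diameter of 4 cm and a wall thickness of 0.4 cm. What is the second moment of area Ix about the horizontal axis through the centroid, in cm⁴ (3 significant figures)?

Break the section into simple shapes (no overlaps), measuring from the bottom-left corner of the bounding box.
Outer circle: ⌀4, A = 12.566 cm², y = 2 cm, Ī = 12.566 cm⁴.
Bore (subtracted): ⌀3.2, A = 8.0425 cm², y = 2 cm, Ī = 5.1472 cm⁴.
By symmetry the centroid is at mid-height, ȳ = 2 cm.
All pieces are centred on the horizontal axis through the centroid, so I = ΣĪ (holes subtracted) = 7.4192 cm⁴.

Ix ≈ 7.42 cm⁴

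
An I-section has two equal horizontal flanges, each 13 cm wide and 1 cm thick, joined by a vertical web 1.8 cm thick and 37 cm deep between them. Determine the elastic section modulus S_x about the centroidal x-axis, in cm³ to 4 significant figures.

S_x ≈ 871.1 cm³

Treat the section as a set of non-overlapping primitives; coordinates are from the bounding-box lower-left.
Bottom flange: 13 × 1, A = 13 cm², y = 0.5 cm, Ī = 1.08333 cm⁴.
Web: 1.8 × 37, A = 66.6 cm², y = 19.5 cm, Ī = 7597.95 cm⁴.
Top flange: 13 × 1, A = 13 cm², y = 38.5 cm, Ī = 1.08333 cm⁴.
By symmetry the centroid is at mid-height, ȳ = 19.5 cm.
Transfer each piece to the centroidal x-axis using Ī + A·d² with d = y − 19.5:
  bottom flange: d = -19 cm → contributes +4694.08 cm⁴
  web: d = 0 cm → contributes +7597.95 cm⁴
  top flange: d = 19 cm → contributes +4694.08 cm⁴
Total I = 16986.1 cm⁴.
Extreme fibre distance c = 19.5 cm; S = I/c = 871.083 cm³.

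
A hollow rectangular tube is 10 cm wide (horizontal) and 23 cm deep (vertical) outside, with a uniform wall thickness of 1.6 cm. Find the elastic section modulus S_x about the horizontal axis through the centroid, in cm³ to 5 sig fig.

S_x ≈ 499.17 cm³

Break the section into simple shapes (no overlaps), measuring from the bottom-left corner of the bounding box.
Outer rectangle: 10 × 23, A = 230 cm², y = 11.5 cm, Ī = 10139.17 cm⁴.
Inner void (subtracted): 6.8 × 19.8, A = 134.64 cm², y = 11.5 cm, Ī = 4398.689 cm⁴.
By symmetry the centroid is at mid-height, ȳ = 11.5 cm.
All pieces are centred on the horizontal axis through the centroid, so I = ΣĪ (holes subtracted) = 5740.478 cm⁴.
Extreme fibre distance c = 11.5 cm; S = I/c = 499.172 cm³.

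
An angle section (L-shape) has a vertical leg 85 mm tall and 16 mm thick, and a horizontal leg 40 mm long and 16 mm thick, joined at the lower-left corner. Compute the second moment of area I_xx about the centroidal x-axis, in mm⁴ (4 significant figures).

I_xx ≈ 1.183 × 10⁶ mm⁴

Break the section into simple shapes (no overlaps), measuring from the bottom-left corner of the bounding box.
Vertical leg: 16 × 85, A = 1 360 mm², y = 42.5 mm, Ī = 818 833 mm⁴.
Horizontal leg (remainder): 24 × 16, A = 384 mm², y = 8 mm, Ī = 8 192 mm⁴.
Centroid: ȳ = ΣA·y / ΣA = 34.9037 mm.
Transfer each piece to the centroidal x-axis using Ī + A·d² with d = y − 34.9037:
  vertical leg: d = 7.59633 mm → contributes +897 311 mm⁴
  horizontal leg (remainder): d = -26.9037 mm → contributes +286 134 mm⁴
Total I = 1 183 445 mm⁴.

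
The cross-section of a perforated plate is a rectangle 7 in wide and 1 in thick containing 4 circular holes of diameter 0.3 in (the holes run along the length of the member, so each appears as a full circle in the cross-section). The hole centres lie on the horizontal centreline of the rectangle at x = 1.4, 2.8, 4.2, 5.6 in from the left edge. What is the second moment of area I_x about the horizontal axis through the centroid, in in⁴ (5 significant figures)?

I_x ≈ 0.58174 in⁴

Break the section into simple shapes (no overlaps), measuring from the bottom-left corner of the bounding box.
Plate: 7 × 1, A = 7 in², y = 0.5 in, Ī = 0.5833333 in⁴.
Hole 1 (subtracted): ⌀0.3, A = 0.07068583 in², y = 0.5 in, Ī = 0.0003976078 in⁴.
Hole 2 (subtracted): ⌀0.3, A = 0.07068583 in², y = 0.5 in, Ī = 0.0003976078 in⁴.
Hole 3 (subtracted): ⌀0.3, A = 0.07068583 in², y = 0.5 in, Ī = 0.0003976078 in⁴.
Hole 4 (subtracted): ⌀0.3, A = 0.07068583 in², y = 0.5 in, Ī = 0.0003976078 in⁴.
By symmetry the centroid is at mid-height, ȳ = 0.5 in.
All pieces are centred on the horizontal axis through the centroid, so I = ΣĪ (holes subtracted) = 0.5817429 in⁴.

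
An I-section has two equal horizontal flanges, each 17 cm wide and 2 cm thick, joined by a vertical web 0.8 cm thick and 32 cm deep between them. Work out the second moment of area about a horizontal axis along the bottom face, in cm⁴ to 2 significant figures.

Decompose the section into non-overlapping parts with the origin at the bottom-left of its bounding rectangle.
Bottom flange: 17 × 2, A = 34 cm², y = 1 cm, Ī = 11.33 cm⁴.
Web: 0.8 × 32, A = 25.6 cm², y = 18 cm, Ī = 2 185 cm⁴.
Top flange: 17 × 2, A = 34 cm², y = 35 cm, Ī = 11.33 cm⁴.
Transfer each piece to the base of the section using Ī + A·d² with d = y − 0:
  bottom flange: d = 1 cm → contributes +45.33 cm⁴
  web: d = 18 cm → contributes +10 479 cm⁴
  top flange: d = 35 cm → contributes +41 661 cm⁴
Total I = 52 186 cm⁴.

I_base ≈ 5.2 × 10⁴ cm⁴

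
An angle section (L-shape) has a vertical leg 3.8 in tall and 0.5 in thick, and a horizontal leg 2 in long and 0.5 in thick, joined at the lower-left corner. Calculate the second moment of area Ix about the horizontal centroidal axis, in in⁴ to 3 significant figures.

Break the section into simple shapes (no overlaps), measuring from the bottom-left corner of the bounding box.
Vertical leg: 0.5 × 3.8, A = 1.9 in², y = 1.9 in, Ī = 2.2863 in⁴.
Horizontal leg (remainder): 1.5 × 0.5, A = 0.75 in², y = 0.25 in, Ī = 0.015625 in⁴.
Centroid: ȳ = ΣA·y / ΣA = 1.433 in.
Transfer each piece to the horizontal centroidal axis using Ī + A·d² with d = y − 1.433:
  vertical leg: d = 0.46698 in → contributes +2.7007 in⁴
  horizontal leg (remainder): d = -1.183 in → contributes +1.0653 in⁴
Total I = 3.7659 in⁴.

Ix ≈ 3.77 in⁴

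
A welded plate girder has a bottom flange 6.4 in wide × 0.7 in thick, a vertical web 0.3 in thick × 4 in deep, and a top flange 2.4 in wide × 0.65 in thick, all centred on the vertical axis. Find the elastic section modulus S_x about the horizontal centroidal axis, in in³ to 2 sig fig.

S_x ≈ 7.9 in³

Treat the section as a set of non-overlapping primitives; coordinates are from the bounding-box lower-left.
Bottom plate: 6.4 × 0.7, A = 4.48 in², y = 0.35 in, Ī = 0.1829 in⁴.
Web plate: 0.3 × 4, A = 1.2 in², y = 2.7 in, Ī = 1.6 in⁴.
Top plate: 2.4 × 0.65, A = 1.56 in², y = 5.025 in, Ī = 0.05493 in⁴.
Centroid: ȳ = ΣA·y / ΣA = 1.747 in.
Transfer each piece to the horizontal centroidal axis using Ī + A·d² with d = y − 1.747:
  bottom plate: d = -1.397 in → contributes +8.924 in⁴
  web plate: d = 0.9532 in → contributes +2.69 in⁴
  top plate: d = 3.278 in → contributes +16.82 in⁴
Total I = 28.43 in⁴.
Extreme fibre distance c = 3.603 in; S = I/c = 7.891 in³.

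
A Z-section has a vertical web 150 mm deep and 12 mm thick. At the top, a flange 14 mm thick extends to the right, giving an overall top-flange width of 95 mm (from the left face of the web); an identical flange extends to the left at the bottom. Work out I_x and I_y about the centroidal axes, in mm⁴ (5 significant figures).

I_x ≈ 1.4159 × 10⁷ mm⁴, I_y ≈ 6.5993 × 10⁶ mm⁴

Treat the section as a set of non-overlapping primitives; coordinates are from the bounding-box lower-left.
Web: 12 × 150, A = 1 800 mm², y = 75 mm, Ī = 3 375 000 mm⁴.
Top flange (beyond web): 83 × 14, A = 1 162 mm², y = 143 mm, Ī = 18979.33 mm⁴.
Bottom flange (beyond web): 83 × 14, A = 1 162 mm², y = 7 mm, Ī = 18979.33 mm⁴.
Centroid: ȳ = ΣA·y / ΣA = 75 mm.
Transfer each piece to the centroidal x-axis using Ī + A·d² with d = y − 75:
  web: d = 0 mm → contributes +3 375 000 mm⁴
  top flange (beyond web): d = 68 mm → contributes +5 392 067 mm⁴
  bottom flange (beyond web): d = -68 mm → contributes +5 392 067 mm⁴
Total I = 14 159 135 mm⁴.
For the y-axis: x̄ = 89 mm.
Repeating about the centroidal y-axis gives I_y = 6 599 295 mm⁴.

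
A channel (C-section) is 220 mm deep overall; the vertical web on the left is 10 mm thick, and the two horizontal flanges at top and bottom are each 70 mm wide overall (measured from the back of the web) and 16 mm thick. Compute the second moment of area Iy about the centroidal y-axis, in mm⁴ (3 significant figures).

Split into non-overlapping primitives; take the origin at the lower-left of the bounding box.
Web: 10 × 220, A = 2 200 mm², x = 5 mm, Ī = 18 333 mm⁴.
Top flange (beyond web): 60 × 16, A = 960 mm², x = 40 mm, Ī = 288 000 mm⁴.
Bottom flange (beyond web): 60 × 16, A = 960 mm², x = 40 mm, Ī = 288 000 mm⁴.
Centroid: x̄ = ΣA·x / ΣA = 21.311 mm.
Transfer each piece to the centroidal y-axis using Ī + A·d² with d = x − 21.311:
  web: d = -16.311 mm → contributes +603 618 mm⁴
  top flange (beyond web): d = 18.689 mm → contributes +623 319 mm⁴
  bottom flange (beyond web): d = 18.689 mm → contributes +623 319 mm⁴
Total I = 1 850 256 mm⁴.

Iy ≈ 1.85 × 10⁶ mm⁴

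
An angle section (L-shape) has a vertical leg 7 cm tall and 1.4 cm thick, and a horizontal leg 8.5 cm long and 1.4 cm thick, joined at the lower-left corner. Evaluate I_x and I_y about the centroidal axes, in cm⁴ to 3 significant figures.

I_x ≈ 80.3 cm⁴, I_y ≈ 132 cm⁴

Treat the section as a set of non-overlapping primitives; coordinates are from the bounding-box lower-left.
Vertical leg: 1.4 × 7, A = 9.8 cm², y = 3.5 cm, Ī = 40.017 cm⁴.
Horizontal leg (remainder): 7.1 × 1.4, A = 9.94 cm², y = 0.7 cm, Ī = 1.6235 cm⁴.
Centroid: ȳ = ΣA·y / ΣA = 2.0901 cm.
Transfer each piece to the centroidal x-axis using Ī + A·d² with d = y − 2.0901:
  vertical leg: d = 1.4099 cm → contributes +59.498 cm⁴
  horizontal leg (remainder): d = -1.3901 cm → contributes +20.831 cm⁴
Total I = 80.329 cm⁴.
For the y-axis: x̄ = 2.8401 cm.
Repeating about the centroidal y-axis gives I_y = 132.49 cm⁴.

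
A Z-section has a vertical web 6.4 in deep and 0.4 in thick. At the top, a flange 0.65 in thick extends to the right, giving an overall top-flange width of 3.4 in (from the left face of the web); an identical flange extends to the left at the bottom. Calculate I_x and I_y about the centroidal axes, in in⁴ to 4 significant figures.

I_x ≈ 41.11 in⁴, I_y ≈ 14.23 in⁴

Break the section into simple shapes (no overlaps), measuring from the bottom-left corner of the bounding box.
Web: 0.4 × 6.4, A = 2.56 in², y = 3.2 in, Ī = 8.73813 in⁴.
Top flange (beyond web): 3 × 0.65, A = 1.95 in², y = 6.075 in, Ī = 0.0686563 in⁴.
Bottom flange (beyond web): 3 × 0.65, A = 1.95 in², y = 0.325 in, Ī = 0.0686563 in⁴.
Centroid: ȳ = ΣA·y / ΣA = 3.2 in.
Transfer each piece to the centroidal x-axis using Ī + A·d² with d = y − 3.2:
  web: d = 0 in → contributes +8.73813 in⁴
  top flange (beyond web): d = 2.875 in → contributes +16.1866 in⁴
  bottom flange (beyond web): d = -2.875 in → contributes +16.1866 in⁴
Total I = 41.1114 in⁴.
For the y-axis: x̄ = 3.2 in.
Repeating about the centroidal y-axis gives I_y = 14.2301 in⁴.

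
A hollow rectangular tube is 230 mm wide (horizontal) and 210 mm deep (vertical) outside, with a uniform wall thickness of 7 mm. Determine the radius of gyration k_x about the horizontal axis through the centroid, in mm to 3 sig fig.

Decompose the section into non-overlapping parts with the origin at the bottom-left of its bounding rectangle.
Outer rectangle: 230 × 210, A = 48 300 mm², y = 105 mm, Ī = 177 502 500 mm⁴.
Inner void (subtracted): 216 × 196, A = 42 336 mm², y = 105 mm, Ī = 135 531 648 mm⁴.
By symmetry the centroid is at mid-height, ȳ = 105 mm.
All pieces are centred on the horizontal axis through the centroid, so I = ΣĪ (holes subtracted) = 41 970 852 mm⁴.
Radius of gyration: k = √(I/A) = √(41 970 852 / 5 964) = 83.889 mm.

k_x ≈ 83.9 mm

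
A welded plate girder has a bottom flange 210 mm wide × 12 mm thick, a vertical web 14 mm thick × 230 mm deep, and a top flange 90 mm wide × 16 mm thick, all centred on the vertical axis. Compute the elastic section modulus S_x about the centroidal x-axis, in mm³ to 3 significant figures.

Treat the section as a set of non-overlapping primitives; coordinates are from the bounding-box lower-left.
Bottom plate: 210 × 12, A = 2 520 mm², y = 6 mm, Ī = 30 240 mm⁴.
Web plate: 14 × 230, A = 3 220 mm², y = 127 mm, Ī = 14 194 833 mm⁴.
Top plate: 90 × 16, A = 1 440 mm², y = 250 mm, Ī = 30 720 mm⁴.
Centroid: ȳ = ΣA·y / ΣA = 109.2 mm.
Transfer each piece to the centroidal x-axis using Ī + A·d² with d = y − 109.2:
  bottom plate: d = -103.2 mm → contributes +26 869 135 mm⁴
  web plate: d = 17.799 mm → contributes +15 214 994 mm⁴
  top plate: d = 140.8 mm → contributes +28 577 976 mm⁴
Total I = 70 662 105 mm⁴.
Extreme fibre distance c = 148.8 mm; S = I/c = 474 882 mm³.

S_x ≈ 4.75 × 10⁵ mm³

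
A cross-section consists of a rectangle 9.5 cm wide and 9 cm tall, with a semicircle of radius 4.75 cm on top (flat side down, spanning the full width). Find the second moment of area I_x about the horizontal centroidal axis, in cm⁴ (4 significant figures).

I_x ≈ 1697 cm⁴

Treat the section as a set of non-overlapping primitives; coordinates are from the bounding-box lower-left.
Rectangular body: 9.5 × 9, A = 85.5 cm², y = 4.5 cm, Ī = 577.125 cm⁴.
Semicircular cap: semicircle r = 4.75, A = 35.4411 cm², y = 11.016 cm, Ī = 55.8736 cm⁴.
Centroid: ȳ = ΣA·y / ΣA = 6.40947 cm.
Transfer each piece to the horizontal centroidal axis using Ī + A·d² with d = y − 6.40947:
  rectangular body: d = -1.90947 cm → contributes +888.863 cm⁴
  semicircular cap: d = 4.6065 cm → contributes +807.927 cm⁴
Total I = 1696.79 cm⁴.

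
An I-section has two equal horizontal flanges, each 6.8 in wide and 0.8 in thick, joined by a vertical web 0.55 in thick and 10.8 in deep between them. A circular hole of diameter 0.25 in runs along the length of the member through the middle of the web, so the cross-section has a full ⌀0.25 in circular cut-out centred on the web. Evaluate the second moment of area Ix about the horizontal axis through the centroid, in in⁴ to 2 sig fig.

Treat the section as a set of non-overlapping primitives; coordinates are from the bounding-box lower-left.
Bottom flange: 6.8 × 0.8, A = 5.44 in², y = 0.4 in, Ī = 0.2901 in⁴.
Web: 0.55 × 10.8, A = 5.94 in², y = 6.2 in, Ī = 57.74 in⁴.
Top flange: 6.8 × 0.8, A = 5.44 in², y = 12 in, Ī = 0.2901 in⁴.
Hole (subtracted): ⌀0.25, A = 0.04909 in², y = 6.2 in, Ī = 0.0001917 in⁴.
By symmetry the centroid is at mid-height, ȳ = 6.2 in.
Transfer each piece to the horizontal axis through the centroid using Ī + A·d² with d = y − 6.2:
  bottom flange: d = -5.8 in → contributes +183.3 in⁴
  web: d = 0 in → contributes +57.74 in⁴
  top flange: d = 5.8 in → contributes +183.3 in⁴
  hole: d = 0 in → contributes −0.0001917 in⁴
Total I = 424.3 in⁴.

Ix ≈ 420 in⁴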